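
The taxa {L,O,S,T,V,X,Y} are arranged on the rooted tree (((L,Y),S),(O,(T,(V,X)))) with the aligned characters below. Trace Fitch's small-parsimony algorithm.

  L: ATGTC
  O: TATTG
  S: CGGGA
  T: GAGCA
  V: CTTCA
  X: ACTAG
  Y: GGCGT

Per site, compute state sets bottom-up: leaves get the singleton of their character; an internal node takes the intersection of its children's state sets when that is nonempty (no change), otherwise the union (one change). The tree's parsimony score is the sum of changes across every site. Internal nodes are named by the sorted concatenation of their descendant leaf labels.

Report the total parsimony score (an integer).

LY@0: {A} ∪ {G} = {A,G} (union, +1)
LSY@0: {A,G} ∪ {C} = {A,C,G} (union, +1)
VX@0: {C} ∪ {A} = {A,C} (union, +1)
TVX@0: {G} ∪ {A,C} = {A,C,G} (union, +1)
OTVX@0: {T} ∪ {A,C,G} = {A,C,G,T} (union, +1)
LOSTVXY@0: {A,C,G} ∩ {A,C,G,T} = {A,C,G} (intersection, +0)
LY@1: {T} ∪ {G} = {G,T} (union, +1)
LSY@1: {G,T} ∩ {G} = {G} (intersection, +0)
VX@1: {T} ∪ {C} = {C,T} (union, +1)
TVX@1: {A} ∪ {C,T} = {A,C,T} (union, +1)
OTVX@1: {A} ∩ {A,C,T} = {A} (intersection, +0)
LOSTVXY@1: {G} ∪ {A} = {A,G} (union, +1)
LY@2: {G} ∪ {C} = {C,G} (union, +1)
LSY@2: {C,G} ∩ {G} = {G} (intersection, +0)
VX@2: {T} ∩ {T} = {T} (intersection, +0)
TVX@2: {G} ∪ {T} = {G,T} (union, +1)
OTVX@2: {T} ∩ {G,T} = {T} (intersection, +0)
LOSTVXY@2: {G} ∪ {T} = {G,T} (union, +1)
LY@3: {T} ∪ {G} = {G,T} (union, +1)
LSY@3: {G,T} ∩ {G} = {G} (intersection, +0)
VX@3: {C} ∪ {A} = {A,C} (union, +1)
TVX@3: {C} ∩ {A,C} = {C} (intersection, +0)
OTVX@3: {T} ∪ {C} = {C,T} (union, +1)
LOSTVXY@3: {G} ∪ {C,T} = {C,G,T} (union, +1)
LY@4: {C} ∪ {T} = {C,T} (union, +1)
LSY@4: {C,T} ∪ {A} = {A,C,T} (union, +1)
VX@4: {A} ∪ {G} = {A,G} (union, +1)
TVX@4: {A} ∩ {A,G} = {A} (intersection, +0)
OTVX@4: {G} ∪ {A} = {A,G} (union, +1)
LOSTVXY@4: {A,C,T} ∩ {A,G} = {A} (intersection, +0)
per-site changes: [5, 4, 3, 4, 4]; total = 20

20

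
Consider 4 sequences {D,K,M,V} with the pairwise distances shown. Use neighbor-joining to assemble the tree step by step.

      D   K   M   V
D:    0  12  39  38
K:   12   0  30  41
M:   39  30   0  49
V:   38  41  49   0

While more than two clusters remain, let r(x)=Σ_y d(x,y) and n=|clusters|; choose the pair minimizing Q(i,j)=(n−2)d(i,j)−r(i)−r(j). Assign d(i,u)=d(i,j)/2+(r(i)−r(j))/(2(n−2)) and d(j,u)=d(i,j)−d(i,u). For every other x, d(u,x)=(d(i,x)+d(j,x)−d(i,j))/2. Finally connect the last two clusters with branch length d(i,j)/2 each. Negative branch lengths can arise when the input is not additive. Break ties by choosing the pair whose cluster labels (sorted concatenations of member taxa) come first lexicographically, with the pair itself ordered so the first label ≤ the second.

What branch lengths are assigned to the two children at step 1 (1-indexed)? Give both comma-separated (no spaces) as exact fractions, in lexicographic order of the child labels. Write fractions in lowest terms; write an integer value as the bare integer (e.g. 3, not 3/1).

step 1: merge (D,K) at d=12, Q=-148; branch lengths D→15/2, K→9/2; new cluster DK
  updated: d(DK,M)=57/2, d(DK,V)=67/2
step 2: merge (DK,M) at d=57/2, Q=-111; branch lengths DK→13/2, M→22; new cluster DKM
  updated: d(DKM,V)=27
step 3: merge (DKM,V) at d=27; branch lengths DKM→27/2, V→27/2; new cluster DKMV
final tree: (((D:15/2,K:9/2):13/2,M:22):27/2,V:27/2)
total length: 135/2

15/2,9/2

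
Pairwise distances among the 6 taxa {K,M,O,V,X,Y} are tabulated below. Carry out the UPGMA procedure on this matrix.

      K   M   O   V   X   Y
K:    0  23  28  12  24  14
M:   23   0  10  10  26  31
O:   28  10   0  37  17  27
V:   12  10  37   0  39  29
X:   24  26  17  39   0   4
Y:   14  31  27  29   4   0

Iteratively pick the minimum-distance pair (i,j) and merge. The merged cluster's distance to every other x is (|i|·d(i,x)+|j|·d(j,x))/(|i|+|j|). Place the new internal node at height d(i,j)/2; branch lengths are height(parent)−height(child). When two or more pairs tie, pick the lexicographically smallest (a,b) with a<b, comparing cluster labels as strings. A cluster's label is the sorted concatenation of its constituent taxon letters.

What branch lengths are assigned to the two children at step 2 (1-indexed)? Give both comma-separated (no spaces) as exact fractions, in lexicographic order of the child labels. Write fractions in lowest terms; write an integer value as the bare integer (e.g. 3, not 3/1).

5,5

step 1: merge (X,Y) at d=4; branch lengths X→2, Y→2; new cluster XY
  updated: d(K,XY)=19, d(M,XY)=57/2, d(O,XY)=22, d(V,XY)=34
step 2: merge (M,O) at d=10; branch lengths M→5, O→5; new cluster MO
  updated: d(K,MO)=51/2, d(MO,V)=47/2, d(MO,XY)=101/4
step 3: merge (K,V) at d=12; branch lengths K→6, V→6; new cluster KV
  updated: d(KV,MO)=49/2, d(KV,XY)=53/2
step 4: merge (KV,MO) at d=49/2; branch lengths KV→25/4, MO→29/4; new cluster KMOV
  updated: d(KMOV,XY)=207/8
step 5: merge (KMOV,XY) at d=207/8; branch lengths KMOV→11/16, XY→175/16; new cluster KMOVXY
final tree: (((K:6,V:6):25/4,(M:5,O:5):29/4):11/16,(X:2,Y:2):175/16)
total length: 409/8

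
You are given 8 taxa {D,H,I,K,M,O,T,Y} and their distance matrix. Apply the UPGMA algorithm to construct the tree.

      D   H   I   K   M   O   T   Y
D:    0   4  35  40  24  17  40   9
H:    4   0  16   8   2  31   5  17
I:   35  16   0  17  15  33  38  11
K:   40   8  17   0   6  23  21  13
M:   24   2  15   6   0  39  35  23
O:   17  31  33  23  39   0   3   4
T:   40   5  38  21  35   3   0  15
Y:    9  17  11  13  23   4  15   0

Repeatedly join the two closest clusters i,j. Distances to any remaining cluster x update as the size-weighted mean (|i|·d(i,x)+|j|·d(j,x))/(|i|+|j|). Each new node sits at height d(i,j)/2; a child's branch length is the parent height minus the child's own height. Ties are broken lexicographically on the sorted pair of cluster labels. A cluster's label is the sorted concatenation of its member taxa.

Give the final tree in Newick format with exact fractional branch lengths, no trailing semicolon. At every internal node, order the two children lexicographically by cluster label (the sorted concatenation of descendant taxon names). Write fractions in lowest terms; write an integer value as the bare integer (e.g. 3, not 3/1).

iteration 1: select H,M (d=2); attach at lengths (1, 1); label the merged cluster HM
  updated: d(D,HM)=14, d(HM,I)=31/2, d(HM,K)=7, d(HM,O)=35, d(HM,T)=20, d(HM,Y)=20
iteration 2: select O,T (d=3); attach at lengths (3/2, 3/2); label the merged cluster OT
  updated: d(D,OT)=57/2, d(HM,OT)=55/2, d(I,OT)=71/2, d(K,OT)=22, d(OT,Y)=19/2
iteration 3: select HM,K (d=7); attach at lengths (5/2, 7/2); label the merged cluster HKM
  updated: d(D,HKM)=68/3, d(HKM,I)=16, d(HKM,OT)=77/3, d(HKM,Y)=53/3
iteration 4: select D,Y (d=9); attach at lengths (9/2, 9/2); label the merged cluster DY
  updated: d(DY,HKM)=121/6, d(DY,I)=23, d(DY,OT)=19
iteration 5: select HKM,I (d=16); attach at lengths (9/2, 8); label the merged cluster HIKM
  updated: d(DY,HIKM)=167/8, d(HIKM,OT)=225/8
iteration 6: select DY,OT (d=19); attach at lengths (5, 8); label the merged cluster DOTY
  updated: d(DOTY,HIKM)=49/2
iteration 7: select DOTY,HIKM (d=49/2); attach at lengths (11/4, 17/4); label the merged cluster DHIKMOTY
final tree: (((D:9/2,Y:9/2):5,(O:3/2,T:3/2):8):11/4,(((H:1,M:1):5/2,K:7/2):9/2,I:8):17/4)
total length: 105/2

(((D:9/2,Y:9/2):5,(O:3/2,T:3/2):8):11/4,(((H:1,M:1):5/2,K:7/2):9/2,I:8):17/4)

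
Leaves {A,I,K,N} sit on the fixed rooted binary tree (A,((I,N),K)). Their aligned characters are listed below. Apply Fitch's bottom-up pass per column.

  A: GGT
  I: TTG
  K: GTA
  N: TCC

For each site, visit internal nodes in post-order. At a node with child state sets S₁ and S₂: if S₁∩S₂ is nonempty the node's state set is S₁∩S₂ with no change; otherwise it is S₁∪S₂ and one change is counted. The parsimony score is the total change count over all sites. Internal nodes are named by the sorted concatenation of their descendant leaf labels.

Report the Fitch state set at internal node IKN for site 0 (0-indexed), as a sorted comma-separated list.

G,T

IN@0: {T} ∩ {T} = {T} (intersection, +0)
IKN@0: {T} ∪ {G} = {G,T} (union, +1)
AIKN@0: {G} ∩ {G,T} = {G} (intersection, +0)
IN@1: {T} ∪ {C} = {C,T} (union, +1)
IKN@1: {C,T} ∩ {T} = {T} (intersection, +0)
AIKN@1: {G} ∪ {T} = {G,T} (union, +1)
IN@2: {G} ∪ {C} = {C,G} (union, +1)
IKN@2: {C,G} ∪ {A} = {A,C,G} (union, +1)
AIKN@2: {T} ∪ {A,C,G} = {A,C,G,T} (union, +1)
per-site changes: [1, 2, 3]; total = 6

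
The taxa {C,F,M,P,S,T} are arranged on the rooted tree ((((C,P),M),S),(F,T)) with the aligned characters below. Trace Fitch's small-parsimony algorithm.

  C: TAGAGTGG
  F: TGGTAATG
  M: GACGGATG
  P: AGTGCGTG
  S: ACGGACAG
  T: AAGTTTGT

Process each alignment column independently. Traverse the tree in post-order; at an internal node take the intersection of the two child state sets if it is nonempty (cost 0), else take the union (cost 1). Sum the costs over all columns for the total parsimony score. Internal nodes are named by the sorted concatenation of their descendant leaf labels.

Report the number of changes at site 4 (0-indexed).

3

[col 0] CP: children C:{T}, P:{A} ∪→ {A,T}; cost 1
[col 0] CMP: children CP:{A,T}, M:{G} ∪→ {A,G,T}; cost 1
[col 0] CMPS: children CMP:{A,G,T}, S:{A} ∩→ {A}; cost 0
[col 0] FT: children F:{T}, T:{A} ∪→ {A,T}; cost 1
[col 0] CFMPST: children CMPS:{A}, FT:{A,T} ∩→ {A}; cost 0
[col 1] CP: children C:{A}, P:{G} ∪→ {A,G}; cost 1
[col 1] CMP: children CP:{A,G}, M:{A} ∩→ {A}; cost 0
[col 1] CMPS: children CMP:{A}, S:{C} ∪→ {A,C}; cost 1
[col 1] FT: children F:{G}, T:{A} ∪→ {A,G}; cost 1
[col 1] CFMPST: children CMPS:{A,C}, FT:{A,G} ∩→ {A}; cost 0
[col 2] CP: children C:{G}, P:{T} ∪→ {G,T}; cost 1
[col 2] CMP: children CP:{G,T}, M:{C} ∪→ {C,G,T}; cost 1
[col 2] CMPS: children CMP:{C,G,T}, S:{G} ∩→ {G}; cost 0
[col 2] FT: children F:{G}, T:{G} ∩→ {G}; cost 0
[col 2] CFMPST: children CMPS:{G}, FT:{G} ∩→ {G}; cost 0
[col 3] CP: children C:{A}, P:{G} ∪→ {A,G}; cost 1
[col 3] CMP: children CP:{A,G}, M:{G} ∩→ {G}; cost 0
[col 3] CMPS: children CMP:{G}, S:{G} ∩→ {G}; cost 0
[col 3] FT: children F:{T}, T:{T} ∩→ {T}; cost 0
[col 3] CFMPST: children CMPS:{G}, FT:{T} ∪→ {G,T}; cost 1
[col 4] CP: children C:{G}, P:{C} ∪→ {C,G}; cost 1
[col 4] CMP: children CP:{C,G}, M:{G} ∩→ {G}; cost 0
[col 4] CMPS: children CMP:{G}, S:{A} ∪→ {A,G}; cost 1
[col 4] FT: children F:{A}, T:{T} ∪→ {A,T}; cost 1
[col 4] CFMPST: children CMPS:{A,G}, FT:{A,T} ∩→ {A}; cost 0
[col 5] CP: children C:{T}, P:{G} ∪→ {G,T}; cost 1
[col 5] CMP: children CP:{G,T}, M:{A} ∪→ {A,G,T}; cost 1
[col 5] CMPS: children CMP:{A,G,T}, S:{C} ∪→ {A,C,G,T}; cost 1
[col 5] FT: children F:{A}, T:{T} ∪→ {A,T}; cost 1
[col 5] CFMPST: children CMPS:{A,C,G,T}, FT:{A,T} ∩→ {A,T}; cost 0
[col 6] CP: children C:{G}, P:{T} ∪→ {G,T}; cost 1
[col 6] CMP: children CP:{G,T}, M:{T} ∩→ {T}; cost 0
[col 6] CMPS: children CMP:{T}, S:{A} ∪→ {A,T}; cost 1
[col 6] FT: children F:{T}, T:{G} ∪→ {G,T}; cost 1
[col 6] CFMPST: children CMPS:{A,T}, FT:{G,T} ∩→ {T}; cost 0
[col 7] CP: children C:{G}, P:{G} ∩→ {G}; cost 0
[col 7] CMP: children CP:{G}, M:{G} ∩→ {G}; cost 0
[col 7] CMPS: children CMP:{G}, S:{G} ∩→ {G}; cost 0
[col 7] FT: children F:{G}, T:{T} ∪→ {G,T}; cost 1
[col 7] CFMPST: children CMPS:{G}, FT:{G,T} ∩→ {G}; cost 0
per-site changes: [3, 3, 2, 2, 3, 4, 3, 1]; total = 21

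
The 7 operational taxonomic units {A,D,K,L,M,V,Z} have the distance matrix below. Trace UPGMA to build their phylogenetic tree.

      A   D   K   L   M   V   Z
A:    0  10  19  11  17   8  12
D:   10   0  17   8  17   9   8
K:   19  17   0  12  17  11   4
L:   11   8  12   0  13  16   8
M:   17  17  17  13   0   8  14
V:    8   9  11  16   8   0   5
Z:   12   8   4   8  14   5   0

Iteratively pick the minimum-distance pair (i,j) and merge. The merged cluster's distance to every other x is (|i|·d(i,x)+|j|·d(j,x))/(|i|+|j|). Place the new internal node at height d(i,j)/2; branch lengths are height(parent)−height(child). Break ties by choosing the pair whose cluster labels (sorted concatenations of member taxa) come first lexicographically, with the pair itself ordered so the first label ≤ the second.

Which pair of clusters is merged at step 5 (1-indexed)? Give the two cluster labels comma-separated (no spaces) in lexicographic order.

AV,DKLZ

1. join K+Z (d=4) ⇒ KZ; edges |K|=2, |Z|=2
  updated: d(A,KZ)=31/2, d(D,KZ)=25/2, d(KZ,L)=10, d(KZ,M)=31/2, d(KZ,V)=8
2. join A+V (d=8) ⇒ AV; edges |A|=4, |V|=4
  updated: d(AV,D)=19/2, d(AV,KZ)=47/4, d(AV,L)=27/2, d(AV,M)=25/2
3. join D+L (d=8) ⇒ DL; edges |D|=4, |L|=4
  updated: d(AV,DL)=23/2, d(DL,KZ)=45/4, d(DL,M)=15
4. join DL+KZ (d=45/4) ⇒ DKLZ; edges |DL|=13/8, |KZ|=29/8
  updated: d(AV,DKLZ)=93/8, d(DKLZ,M)=61/4
5. join AV+DKLZ (d=93/8) ⇒ ADKLVZ; edges |AV|=29/16, |DKLZ|=3/16
  updated: d(ADKLVZ,M)=43/3
6. join ADKLVZ+M (d=43/3) ⇒ ADKLMVZ; edges |ADKLVZ|=65/48, |M|=43/6
final tree: (((A:4,V:4):29/16,((D:4,L:4):13/8,(K:2,Z:2):29/8):3/16):65/48,M:43/6)
total length: 1717/48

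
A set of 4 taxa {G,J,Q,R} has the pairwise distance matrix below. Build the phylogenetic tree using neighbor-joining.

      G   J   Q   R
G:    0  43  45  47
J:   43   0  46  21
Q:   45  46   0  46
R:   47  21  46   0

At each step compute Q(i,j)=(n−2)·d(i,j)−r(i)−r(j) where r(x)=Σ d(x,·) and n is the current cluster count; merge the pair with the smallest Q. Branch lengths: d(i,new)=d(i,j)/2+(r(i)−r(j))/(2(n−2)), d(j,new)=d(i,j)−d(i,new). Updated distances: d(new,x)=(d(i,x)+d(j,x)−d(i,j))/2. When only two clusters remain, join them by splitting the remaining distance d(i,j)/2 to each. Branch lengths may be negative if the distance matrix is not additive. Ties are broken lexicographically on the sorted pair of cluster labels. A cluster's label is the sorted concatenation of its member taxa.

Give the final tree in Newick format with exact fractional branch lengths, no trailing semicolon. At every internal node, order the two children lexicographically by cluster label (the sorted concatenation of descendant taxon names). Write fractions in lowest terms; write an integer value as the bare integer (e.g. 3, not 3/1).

1. join G+Q (d=45, Q=-182) ⇒ GQ; edges |G|=22, |Q|=23
  updated: d(GQ,J)=22, d(GQ,R)=24
2. join GQ+J (d=22, Q=-67) ⇒ GJQ; edges |GQ|=25/2, |J|=19/2
  updated: d(GJQ,R)=23/2
3. join GJQ+R (d=23/2) ⇒ GJQR; edges |GJQ|=23/4, |R|=23/4
final tree: (((G:22,Q:23):25/2,J:19/2):23/4,R:23/4)
total length: 157/2

(((G:22,Q:23):25/2,J:19/2):23/4,R:23/4)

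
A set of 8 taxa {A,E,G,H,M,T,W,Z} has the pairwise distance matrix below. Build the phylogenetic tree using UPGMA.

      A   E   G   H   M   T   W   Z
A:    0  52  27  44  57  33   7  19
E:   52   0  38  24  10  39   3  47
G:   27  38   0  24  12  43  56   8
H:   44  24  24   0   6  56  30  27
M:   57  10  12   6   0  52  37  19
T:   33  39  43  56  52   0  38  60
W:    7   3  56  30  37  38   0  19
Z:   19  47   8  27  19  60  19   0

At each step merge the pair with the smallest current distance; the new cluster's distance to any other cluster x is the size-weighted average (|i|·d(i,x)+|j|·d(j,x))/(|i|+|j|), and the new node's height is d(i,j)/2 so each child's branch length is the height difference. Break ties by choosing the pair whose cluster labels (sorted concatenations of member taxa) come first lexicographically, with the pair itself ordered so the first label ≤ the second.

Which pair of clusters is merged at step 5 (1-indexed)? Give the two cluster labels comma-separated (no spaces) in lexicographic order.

A,EW

1. join E+W (d=3) ⇒ EW; edges |E|=3/2, |W|=3/2
  updated: d(A,EW)=59/2, d(EW,G)=47, d(EW,H)=27, d(EW,M)=47/2, d(EW,T)=77/2, d(EW,Z)=33
2. join H+M (d=6) ⇒ HM; edges |H|=3, |M|=3
  updated: d(A,HM)=101/2, d(EW,HM)=101/4, d(G,HM)=18, d(HM,T)=54, d(HM,Z)=23
3. join G+Z (d=8) ⇒ GZ; edges |G|=4, |Z|=4
  updated: d(A,GZ)=23, d(EW,GZ)=40, d(GZ,HM)=41/2, d(GZ,T)=103/2
4. join GZ+HM (d=41/2) ⇒ GHMZ; edges |GZ|=25/4, |HM|=29/4
  updated: d(A,GHMZ)=147/4, d(EW,GHMZ)=261/8, d(GHMZ,T)=211/4
5. join A+EW (d=59/2) ⇒ AEW; edges |A|=59/4, |EW|=53/4
  updated: d(AEW,GHMZ)=34, d(AEW,T)=110/3
6. join AEW+GHMZ (d=34) ⇒ AEGHMWZ; edges |AEW|=9/4, |GHMZ|=27/4
  updated: d(AEGHMWZ,T)=321/7
7. join AEGHMWZ+T (d=321/7) ⇒ AEGHMTWZ; edges |AEGHMWZ|=83/14, |T|=321/14
final tree: (((A:59/4,(E:3/2,W:3/2):53/4):9/4,((G:4,Z:4):25/4,(H:3,M:3):29/4):27/4):83/14,T:321/14)
total length: 1349/14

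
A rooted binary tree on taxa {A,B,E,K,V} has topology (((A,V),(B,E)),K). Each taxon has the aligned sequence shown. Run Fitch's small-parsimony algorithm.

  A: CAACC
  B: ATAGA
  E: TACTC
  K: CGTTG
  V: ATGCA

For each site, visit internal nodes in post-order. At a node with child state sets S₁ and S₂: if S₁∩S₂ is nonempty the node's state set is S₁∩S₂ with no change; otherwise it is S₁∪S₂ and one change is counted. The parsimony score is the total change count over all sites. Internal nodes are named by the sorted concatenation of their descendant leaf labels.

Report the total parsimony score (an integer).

AV@0: {C} ∪ {A} = {A,C} (union, +1)
BE@0: {A} ∪ {T} = {A,T} (union, +1)
ABEV@0: {A,C} ∩ {A,T} = {A} (intersection, +0)
ABEKV@0: {A} ∪ {C} = {A,C} (union, +1)
AV@1: {A} ∪ {T} = {A,T} (union, +1)
BE@1: {T} ∪ {A} = {A,T} (union, +1)
ABEV@1: {A,T} ∩ {A,T} = {A,T} (intersection, +0)
ABEKV@1: {A,T} ∪ {G} = {A,G,T} (union, +1)
AV@2: {A} ∪ {G} = {A,G} (union, +1)
BE@2: {A} ∪ {C} = {A,C} (union, +1)
ABEV@2: {A,G} ∩ {A,C} = {A} (intersection, +0)
ABEKV@2: {A} ∪ {T} = {A,T} (union, +1)
AV@3: {C} ∩ {C} = {C} (intersection, +0)
BE@3: {G} ∪ {T} = {G,T} (union, +1)
ABEV@3: {C} ∪ {G,T} = {C,G,T} (union, +1)
ABEKV@3: {C,G,T} ∩ {T} = {T} (intersection, +0)
AV@4: {C} ∪ {A} = {A,C} (union, +1)
BE@4: {A} ∪ {C} = {A,C} (union, +1)
ABEV@4: {A,C} ∩ {A,C} = {A,C} (intersection, +0)
ABEKV@4: {A,C} ∪ {G} = {A,C,G} (union, +1)
per-site changes: [3, 3, 3, 2, 3]; total = 14

14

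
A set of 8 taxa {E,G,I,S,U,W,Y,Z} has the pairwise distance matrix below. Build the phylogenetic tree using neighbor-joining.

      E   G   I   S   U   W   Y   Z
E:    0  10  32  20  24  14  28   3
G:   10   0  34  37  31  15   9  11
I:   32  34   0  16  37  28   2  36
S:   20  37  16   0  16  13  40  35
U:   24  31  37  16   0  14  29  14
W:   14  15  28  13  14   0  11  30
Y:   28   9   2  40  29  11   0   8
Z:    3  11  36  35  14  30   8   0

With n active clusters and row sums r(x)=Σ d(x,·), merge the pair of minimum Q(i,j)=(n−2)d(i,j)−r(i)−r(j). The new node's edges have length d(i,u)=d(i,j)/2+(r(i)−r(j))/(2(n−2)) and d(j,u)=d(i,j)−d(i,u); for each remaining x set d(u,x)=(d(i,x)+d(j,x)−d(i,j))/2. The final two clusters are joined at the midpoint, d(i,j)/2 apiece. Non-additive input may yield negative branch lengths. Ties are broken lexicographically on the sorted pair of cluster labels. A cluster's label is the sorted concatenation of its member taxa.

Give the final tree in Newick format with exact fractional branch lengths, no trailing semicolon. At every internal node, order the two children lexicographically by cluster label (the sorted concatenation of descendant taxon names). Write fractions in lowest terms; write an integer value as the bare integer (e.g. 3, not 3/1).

iteration 1: select I,Y (d=2, Q=-300); attach at lengths (35/6, -23/6); label the merged cluster IY
  updated: d(E,IY)=29, d(G,IY)=41/2, d(IY,S)=27, d(IY,U)=32, d(IY,W)=37/2, d(IY,Z)=21
iteration 2: select E,Z (d=3, Q=-199); attach at lengths (1/10, 29/10); label the merged cluster EZ
  updated: d(EZ,G)=9, d(EZ,IY)=47/2, d(EZ,S)=26, d(EZ,U)=35/2, d(EZ,W)=41/2
iteration 3: select EZ,G (d=9, Q=-173); attach at lengths (5/2, 13/2); label the merged cluster EGZ
  updated: d(EGZ,IY)=35/2, d(EGZ,S)=27, d(EGZ,U)=79/4, d(EGZ,W)=53/4
iteration 4: select EGZ,IY (d=35/2, Q=-120); attach at lengths (35/6, 35/3); label the merged cluster EGIYZ
  updated: d(EGIYZ,S)=73/4, d(EGIYZ,U)=137/8, d(EGIYZ,W)=57/8
iteration 5: select EGIYZ,W (d=57/8, Q=-499/8); attach at lengths (181/32, 47/32); label the merged cluster EGIWYZ
  updated: d(EGIWYZ,S)=193/16, d(EGIWYZ,U)=12
iteration 6: select EGIWYZ,S (d=193/16, Q=-641/16); attach at lengths (129/32, 257/32); label the merged cluster EGISWYZ
  updated: d(EGISWYZ,U)=255/32
iteration 7: select EGISWYZ,U (d=255/32); attach at lengths (255/64, 255/64); label the merged cluster EGISUWYZ
final tree: ((((((E:1/10,Z:29/10):5/2,G:13/2):35/6,(I:35/6,Y:-23/6):35/3):181/32,W:47/32):129/32,S:257/32):255/64,U:255/64)
total length: 1877/32

((((((E:1/10,Z:29/10):5/2,G:13/2):35/6,(I:35/6,Y:-23/6):35/3):181/32,W:47/32):129/32,S:257/32):255/64,U:255/64)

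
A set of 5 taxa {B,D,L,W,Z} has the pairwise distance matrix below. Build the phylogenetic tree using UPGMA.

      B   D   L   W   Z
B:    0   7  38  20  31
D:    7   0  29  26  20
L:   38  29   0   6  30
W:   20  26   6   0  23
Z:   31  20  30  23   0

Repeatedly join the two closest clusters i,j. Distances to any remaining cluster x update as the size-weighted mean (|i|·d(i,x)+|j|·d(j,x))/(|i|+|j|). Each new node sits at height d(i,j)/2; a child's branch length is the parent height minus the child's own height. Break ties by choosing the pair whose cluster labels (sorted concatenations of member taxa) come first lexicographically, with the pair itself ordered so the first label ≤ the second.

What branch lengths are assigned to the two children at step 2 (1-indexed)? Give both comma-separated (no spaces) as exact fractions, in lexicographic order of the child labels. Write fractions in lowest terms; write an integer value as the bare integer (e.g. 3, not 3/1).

7/2,7/2

1. join L+W (d=6) ⇒ LW; edges |L|=3, |W|=3
  updated: d(B,LW)=29, d(D,LW)=55/2, d(LW,Z)=53/2
2. join B+D (d=7) ⇒ BD; edges |B|=7/2, |D|=7/2
  updated: d(BD,LW)=113/4, d(BD,Z)=51/2
3. join BD+Z (d=51/2) ⇒ BDZ; edges |BD|=37/4, |Z|=51/4
  updated: d(BDZ,LW)=83/3
4. join BDZ+LW (d=83/3) ⇒ BDLWZ; edges |BDZ|=13/12, |LW|=65/6
final tree: (((B:7/2,D:7/2):37/4,Z:51/4):13/12,(L:3,W:3):65/6)
total length: 563/12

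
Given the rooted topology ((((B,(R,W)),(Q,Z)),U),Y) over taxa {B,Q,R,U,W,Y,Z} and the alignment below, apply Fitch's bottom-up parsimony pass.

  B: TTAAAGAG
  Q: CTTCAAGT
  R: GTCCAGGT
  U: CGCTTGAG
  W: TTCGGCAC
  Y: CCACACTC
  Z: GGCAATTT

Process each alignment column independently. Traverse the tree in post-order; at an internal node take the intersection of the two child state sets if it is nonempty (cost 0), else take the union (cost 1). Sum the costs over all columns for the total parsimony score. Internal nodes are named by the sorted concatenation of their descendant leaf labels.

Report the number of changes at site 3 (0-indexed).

4

[col 0] RW: children R:{G}, W:{T} ∪→ {G,T}; cost 1
[col 0] BRW: children B:{T}, RW:{G,T} ∩→ {T}; cost 0
[col 0] QZ: children Q:{C}, Z:{G} ∪→ {C,G}; cost 1
[col 0] BQRWZ: children BRW:{T}, QZ:{C,G} ∪→ {C,G,T}; cost 1
[col 0] BQRUWZ: children BQRWZ:{C,G,T}, U:{C} ∩→ {C}; cost 0
[col 0] BQRUWYZ: children BQRUWZ:{C}, Y:{C} ∩→ {C}; cost 0
[col 1] RW: children R:{T}, W:{T} ∩→ {T}; cost 0
[col 1] BRW: children B:{T}, RW:{T} ∩→ {T}; cost 0
[col 1] QZ: children Q:{T}, Z:{G} ∪→ {G,T}; cost 1
[col 1] BQRWZ: children BRW:{T}, QZ:{G,T} ∩→ {T}; cost 0
[col 1] BQRUWZ: children BQRWZ:{T}, U:{G} ∪→ {G,T}; cost 1
[col 1] BQRUWYZ: children BQRUWZ:{G,T}, Y:{C} ∪→ {C,G,T}; cost 1
[col 2] RW: children R:{C}, W:{C} ∩→ {C}; cost 0
[col 2] BRW: children B:{A}, RW:{C} ∪→ {A,C}; cost 1
[col 2] QZ: children Q:{T}, Z:{C} ∪→ {C,T}; cost 1
[col 2] BQRWZ: children BRW:{A,C}, QZ:{C,T} ∩→ {C}; cost 0
[col 2] BQRUWZ: children BQRWZ:{C}, U:{C} ∩→ {C}; cost 0
[col 2] BQRUWYZ: children BQRUWZ:{C}, Y:{A} ∪→ {A,C}; cost 1
[col 3] RW: children R:{C}, W:{G} ∪→ {C,G}; cost 1
[col 3] BRW: children B:{A}, RW:{C,G} ∪→ {A,C,G}; cost 1
[col 3] QZ: children Q:{C}, Z:{A} ∪→ {A,C}; cost 1
[col 3] BQRWZ: children BRW:{A,C,G}, QZ:{A,C} ∩→ {A,C}; cost 0
[col 3] BQRUWZ: children BQRWZ:{A,C}, U:{T} ∪→ {A,C,T}; cost 1
[col 3] BQRUWYZ: children BQRUWZ:{A,C,T}, Y:{C} ∩→ {C}; cost 0
[col 4] RW: children R:{A}, W:{G} ∪→ {A,G}; cost 1
[col 4] BRW: children B:{A}, RW:{A,G} ∩→ {A}; cost 0
[col 4] QZ: children Q:{A}, Z:{A} ∩→ {A}; cost 0
[col 4] BQRWZ: children BRW:{A}, QZ:{A} ∩→ {A}; cost 0
[col 4] BQRUWZ: children BQRWZ:{A}, U:{T} ∪→ {A,T}; cost 1
[col 4] BQRUWYZ: children BQRUWZ:{A,T}, Y:{A} ∩→ {A}; cost 0
[col 5] RW: children R:{G}, W:{C} ∪→ {C,G}; cost 1
[col 5] BRW: children B:{G}, RW:{C,G} ∩→ {G}; cost 0
[col 5] QZ: children Q:{A}, Z:{T} ∪→ {A,T}; cost 1
[col 5] BQRWZ: children BRW:{G}, QZ:{A,T} ∪→ {A,G,T}; cost 1
[col 5] BQRUWZ: children BQRWZ:{A,G,T}, U:{G} ∩→ {G}; cost 0
[col 5] BQRUWYZ: children BQRUWZ:{G}, Y:{C} ∪→ {C,G}; cost 1
[col 6] RW: children R:{G}, W:{A} ∪→ {A,G}; cost 1
[col 6] BRW: children B:{A}, RW:{A,G} ∩→ {A}; cost 0
[col 6] QZ: children Q:{G}, Z:{T} ∪→ {G,T}; cost 1
[col 6] BQRWZ: children BRW:{A}, QZ:{G,T} ∪→ {A,G,T}; cost 1
[col 6] BQRUWZ: children BQRWZ:{A,G,T}, U:{A} ∩→ {A}; cost 0
[col 6] BQRUWYZ: children BQRUWZ:{A}, Y:{T} ∪→ {A,T}; cost 1
[col 7] RW: children R:{T}, W:{C} ∪→ {C,T}; cost 1
[col 7] BRW: children B:{G}, RW:{C,T} ∪→ {C,G,T}; cost 1
[col 7] QZ: children Q:{T}, Z:{T} ∩→ {T}; cost 0
[col 7] BQRWZ: children BRW:{C,G,T}, QZ:{T} ∩→ {T}; cost 0
[col 7] BQRUWZ: children BQRWZ:{T}, U:{G} ∪→ {G,T}; cost 1
[col 7] BQRUWYZ: children BQRUWZ:{G,T}, Y:{C} ∪→ {C,G,T}; cost 1
per-site changes: [3, 3, 3, 4, 2, 4, 4, 4]; total = 27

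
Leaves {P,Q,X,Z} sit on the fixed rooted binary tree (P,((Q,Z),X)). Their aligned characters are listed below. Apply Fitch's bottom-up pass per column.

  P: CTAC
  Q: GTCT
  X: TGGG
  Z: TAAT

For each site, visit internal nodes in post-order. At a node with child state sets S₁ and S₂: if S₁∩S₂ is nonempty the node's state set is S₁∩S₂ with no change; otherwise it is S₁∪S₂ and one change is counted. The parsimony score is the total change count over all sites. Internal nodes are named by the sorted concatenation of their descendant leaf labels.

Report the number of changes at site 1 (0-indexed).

2

QZ@0: {G} ∪ {T} = {G,T} (union, +1)
QXZ@0: {G,T} ∩ {T} = {T} (intersection, +0)
PQXZ@0: {C} ∪ {T} = {C,T} (union, +1)
QZ@1: {T} ∪ {A} = {A,T} (union, +1)
QXZ@1: {A,T} ∪ {G} = {A,G,T} (union, +1)
PQXZ@1: {T} ∩ {A,G,T} = {T} (intersection, +0)
QZ@2: {C} ∪ {A} = {A,C} (union, +1)
QXZ@2: {A,C} ∪ {G} = {A,C,G} (union, +1)
PQXZ@2: {A} ∩ {A,C,G} = {A} (intersection, +0)
QZ@3: {T} ∩ {T} = {T} (intersection, +0)
QXZ@3: {T} ∪ {G} = {G,T} (union, +1)
PQXZ@3: {C} ∪ {G,T} = {C,G,T} (union, +1)
per-site changes: [2, 2, 2, 2]; total = 8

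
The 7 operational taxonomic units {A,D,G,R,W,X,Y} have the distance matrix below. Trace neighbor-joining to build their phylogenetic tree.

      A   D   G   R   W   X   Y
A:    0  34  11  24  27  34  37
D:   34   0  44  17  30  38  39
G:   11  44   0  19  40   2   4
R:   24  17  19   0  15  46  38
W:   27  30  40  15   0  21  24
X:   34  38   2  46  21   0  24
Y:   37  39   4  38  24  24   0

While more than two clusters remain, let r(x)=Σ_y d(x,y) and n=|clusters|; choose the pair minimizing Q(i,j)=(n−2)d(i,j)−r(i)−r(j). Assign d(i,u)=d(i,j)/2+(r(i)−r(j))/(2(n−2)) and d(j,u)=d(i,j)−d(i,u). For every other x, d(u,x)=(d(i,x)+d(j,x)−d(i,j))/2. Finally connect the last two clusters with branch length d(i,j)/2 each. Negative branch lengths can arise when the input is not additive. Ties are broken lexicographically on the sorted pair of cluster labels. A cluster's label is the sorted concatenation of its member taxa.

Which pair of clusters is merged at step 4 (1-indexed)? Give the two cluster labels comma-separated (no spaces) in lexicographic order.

iteration 1: select D,R (d=17, Q=-276); attach at lengths (64/5, 21/5); label the merged cluster DR
  updated: d(A,DR)=41/2, d(DR,G)=23, d(DR,W)=14, d(DR,X)=67/2, d(DR,Y)=30
iteration 2: select DR,W (d=14, Q=-191); attach at lengths (51/8, 61/8); label the merged cluster DRW
  updated: d(A,DRW)=67/4, d(DRW,G)=49/2, d(DRW,X)=81/4, d(DRW,Y)=20
iteration 3: select A,DRW (d=67/4, Q=-130); attach at lengths (45/4, 11/2); label the merged cluster ADRW
  updated: d(ADRW,G)=75/8, d(ADRW,X)=75/4, d(ADRW,Y)=161/8
iteration 4: select ADRW,Y (d=161/8, Q=-449/8); attach at lengths (323/32, 321/32); label the merged cluster ADRWY
  updated: d(ADRWY,G)=-27/8, d(ADRWY,X)=181/16
iteration 5: select ADRWY,G (d=-27/8, Q=-159/16); attach at lengths (95/32, -203/32); label the merged cluster ADGRWY
  updated: d(ADGRWY,X)=267/32
iteration 6: select ADGRWY,X (d=267/32); attach at lengths (267/64, 267/64); label the merged cluster ADGRWXY
final tree: ((((A:45/4,((D:64/5,R:21/5):51/8,W:61/8):11/2):323/32,Y:321/32):95/32,G:-203/32):267/64,X:267/64)
total length: 2331/32

ADRW,Y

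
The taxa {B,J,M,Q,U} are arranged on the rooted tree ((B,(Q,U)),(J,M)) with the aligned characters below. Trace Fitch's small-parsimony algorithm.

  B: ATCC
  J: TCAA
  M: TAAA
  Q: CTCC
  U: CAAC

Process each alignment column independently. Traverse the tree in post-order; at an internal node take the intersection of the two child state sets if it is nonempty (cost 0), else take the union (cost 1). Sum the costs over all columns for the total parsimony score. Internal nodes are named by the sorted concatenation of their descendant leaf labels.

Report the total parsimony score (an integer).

8

QU@0: {C} ∩ {C} = {C} (intersection, +0)
BQU@0: {A} ∪ {C} = {A,C} (union, +1)
JM@0: {T} ∩ {T} = {T} (intersection, +0)
BJMQU@0: {A,C} ∪ {T} = {A,C,T} (union, +1)
QU@1: {T} ∪ {A} = {A,T} (union, +1)
BQU@1: {T} ∩ {A,T} = {T} (intersection, +0)
JM@1: {C} ∪ {A} = {A,C} (union, +1)
BJMQU@1: {T} ∪ {A,C} = {A,C,T} (union, +1)
QU@2: {C} ∪ {A} = {A,C} (union, +1)
BQU@2: {C} ∩ {A,C} = {C} (intersection, +0)
JM@2: {A} ∩ {A} = {A} (intersection, +0)
BJMQU@2: {C} ∪ {A} = {A,C} (union, +1)
QU@3: {C} ∩ {C} = {C} (intersection, +0)
BQU@3: {C} ∩ {C} = {C} (intersection, +0)
JM@3: {A} ∩ {A} = {A} (intersection, +0)
BJMQU@3: {C} ∪ {A} = {A,C} (union, +1)
per-site changes: [2, 3, 2, 1]; total = 8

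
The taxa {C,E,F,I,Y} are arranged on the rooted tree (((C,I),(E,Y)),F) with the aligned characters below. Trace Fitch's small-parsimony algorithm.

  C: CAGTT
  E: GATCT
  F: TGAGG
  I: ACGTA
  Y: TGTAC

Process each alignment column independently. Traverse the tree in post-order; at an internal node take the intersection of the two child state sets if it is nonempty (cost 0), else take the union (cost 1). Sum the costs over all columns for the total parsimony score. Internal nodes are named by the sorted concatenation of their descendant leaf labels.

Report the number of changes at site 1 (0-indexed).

CI@0: {C} ∪ {A} = {A,C} (union, +1)
EY@0: {G} ∪ {T} = {G,T} (union, +1)
CEIY@0: {A,C} ∪ {G,T} = {A,C,G,T} (union, +1)
CEFIY@0: {A,C,G,T} ∩ {T} = {T} (intersection, +0)
CI@1: {A} ∪ {C} = {A,C} (union, +1)
EY@1: {A} ∪ {G} = {A,G} (union, +1)
CEIY@1: {A,C} ∩ {A,G} = {A} (intersection, +0)
CEFIY@1: {A} ∪ {G} = {A,G} (union, +1)
CI@2: {G} ∩ {G} = {G} (intersection, +0)
EY@2: {T} ∩ {T} = {T} (intersection, +0)
CEIY@2: {G} ∪ {T} = {G,T} (union, +1)
CEFIY@2: {G,T} ∪ {A} = {A,G,T} (union, +1)
CI@3: {T} ∩ {T} = {T} (intersection, +0)
EY@3: {C} ∪ {A} = {A,C} (union, +1)
CEIY@3: {T} ∪ {A,C} = {A,C,T} (union, +1)
CEFIY@3: {A,C,T} ∪ {G} = {A,C,G,T} (union, +1)
CI@4: {T} ∪ {A} = {A,T} (union, +1)
EY@4: {T} ∪ {C} = {C,T} (union, +1)
CEIY@4: {A,T} ∩ {C,T} = {T} (intersection, +0)
CEFIY@4: {T} ∪ {G} = {G,T} (union, +1)
per-site changes: [3, 3, 2, 3, 3]; total = 14

3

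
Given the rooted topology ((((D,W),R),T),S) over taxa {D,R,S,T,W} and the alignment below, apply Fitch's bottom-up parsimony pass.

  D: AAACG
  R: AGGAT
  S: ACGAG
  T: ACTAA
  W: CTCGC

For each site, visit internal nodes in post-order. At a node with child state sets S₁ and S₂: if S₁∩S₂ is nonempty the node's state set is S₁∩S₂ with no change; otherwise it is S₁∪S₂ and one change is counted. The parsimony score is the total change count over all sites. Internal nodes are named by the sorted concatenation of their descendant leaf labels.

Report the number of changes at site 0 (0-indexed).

1

[col 0] DW: children D:{A}, W:{C} ∪→ {A,C}; cost 1
[col 0] DRW: children DW:{A,C}, R:{A} ∩→ {A}; cost 0
[col 0] DRTW: children DRW:{A}, T:{A} ∩→ {A}; cost 0
[col 0] DRSTW: children DRTW:{A}, S:{A} ∩→ {A}; cost 0
[col 1] DW: children D:{A}, W:{T} ∪→ {A,T}; cost 1
[col 1] DRW: children DW:{A,T}, R:{G} ∪→ {A,G,T}; cost 1
[col 1] DRTW: children DRW:{A,G,T}, T:{C} ∪→ {A,C,G,T}; cost 1
[col 1] DRSTW: children DRTW:{A,C,G,T}, S:{C} ∩→ {C}; cost 0
[col 2] DW: children D:{A}, W:{C} ∪→ {A,C}; cost 1
[col 2] DRW: children DW:{A,C}, R:{G} ∪→ {A,C,G}; cost 1
[col 2] DRTW: children DRW:{A,C,G}, T:{T} ∪→ {A,C,G,T}; cost 1
[col 2] DRSTW: children DRTW:{A,C,G,T}, S:{G} ∩→ {G}; cost 0
[col 3] DW: children D:{C}, W:{G} ∪→ {C,G}; cost 1
[col 3] DRW: children DW:{C,G}, R:{A} ∪→ {A,C,G}; cost 1
[col 3] DRTW: children DRW:{A,C,G}, T:{A} ∩→ {A}; cost 0
[col 3] DRSTW: children DRTW:{A}, S:{A} ∩→ {A}; cost 0
[col 4] DW: children D:{G}, W:{C} ∪→ {C,G}; cost 1
[col 4] DRW: children DW:{C,G}, R:{T} ∪→ {C,G,T}; cost 1
[col 4] DRTW: children DRW:{C,G,T}, T:{A} ∪→ {A,C,G,T}; cost 1
[col 4] DRSTW: children DRTW:{A,C,G,T}, S:{G} ∩→ {G}; cost 0
per-site changes: [1, 3, 3, 2, 3]; total = 12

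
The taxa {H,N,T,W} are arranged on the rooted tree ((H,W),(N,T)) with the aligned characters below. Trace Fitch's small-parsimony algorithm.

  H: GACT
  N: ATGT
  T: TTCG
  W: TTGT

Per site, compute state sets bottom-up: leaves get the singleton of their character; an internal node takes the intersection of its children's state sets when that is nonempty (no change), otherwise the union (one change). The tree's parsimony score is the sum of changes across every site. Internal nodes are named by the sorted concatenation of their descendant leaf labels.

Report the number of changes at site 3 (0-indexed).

site 0, node HW: H={G} ∪ W={T} → {G,T} (+1)
site 0, node NT: N={A} ∪ T={T} → {A,T} (+1)
site 0, node HNTW: HW={G,T} ∩ NT={A,T} → {T} (+0)
site 1, node HW: H={A} ∪ W={T} → {A,T} (+1)
site 1, node NT: N={T} ∩ T={T} → {T} (+0)
site 1, node HNTW: HW={A,T} ∩ NT={T} → {T} (+0)
site 2, node HW: H={C} ∪ W={G} → {C,G} (+1)
site 2, node NT: N={G} ∪ T={C} → {C,G} (+1)
site 2, node HNTW: HW={C,G} ∩ NT={C,G} → {C,G} (+0)
site 3, node HW: H={T} ∩ W={T} → {T} (+0)
site 3, node NT: N={T} ∪ T={G} → {G,T} (+1)
site 3, node HNTW: HW={T} ∩ NT={G,T} → {T} (+0)
per-site changes: [2, 1, 2, 1]; total = 6

1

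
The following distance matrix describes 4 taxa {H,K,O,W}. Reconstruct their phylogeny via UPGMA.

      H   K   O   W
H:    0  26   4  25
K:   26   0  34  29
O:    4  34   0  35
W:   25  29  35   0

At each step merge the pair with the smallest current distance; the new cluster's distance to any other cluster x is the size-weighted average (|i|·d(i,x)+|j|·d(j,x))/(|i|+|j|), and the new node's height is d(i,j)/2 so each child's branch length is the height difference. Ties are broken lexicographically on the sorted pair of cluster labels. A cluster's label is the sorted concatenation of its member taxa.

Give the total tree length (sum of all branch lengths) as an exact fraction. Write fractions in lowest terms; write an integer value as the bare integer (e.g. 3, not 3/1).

93/2

iteration 1: select H,O (d=4); attach at lengths (2, 2); label the merged cluster HO
  updated: d(HO,K)=30, d(HO,W)=30
iteration 2: select K,W (d=29); attach at lengths (29/2, 29/2); label the merged cluster KW
  updated: d(HO,KW)=30
iteration 3: select HO,KW (d=30); attach at lengths (13, 1/2); label the merged cluster HKOW
final tree: ((H:2,O:2):13,(K:29/2,W:29/2):1/2)
total length: 93/2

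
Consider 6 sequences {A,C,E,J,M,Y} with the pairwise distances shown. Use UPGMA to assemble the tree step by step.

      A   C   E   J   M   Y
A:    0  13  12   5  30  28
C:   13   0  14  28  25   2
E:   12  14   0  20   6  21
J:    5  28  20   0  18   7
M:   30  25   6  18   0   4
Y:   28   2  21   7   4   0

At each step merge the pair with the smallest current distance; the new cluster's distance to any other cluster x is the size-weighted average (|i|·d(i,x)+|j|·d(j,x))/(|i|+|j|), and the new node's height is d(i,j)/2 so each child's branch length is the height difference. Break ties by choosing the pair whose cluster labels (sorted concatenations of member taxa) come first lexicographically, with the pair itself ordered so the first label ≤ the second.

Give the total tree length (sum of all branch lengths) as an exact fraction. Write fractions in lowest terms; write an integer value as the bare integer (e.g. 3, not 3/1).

iteration 1: select C,Y (d=2); attach at lengths (1, 1); label the merged cluster CY
  updated: d(A,CY)=41/2, d(CY,E)=35/2, d(CY,J)=35/2, d(CY,M)=29/2
iteration 2: select A,J (d=5); attach at lengths (5/2, 5/2); label the merged cluster AJ
  updated: d(AJ,CY)=19, d(AJ,E)=16, d(AJ,M)=24
iteration 3: select E,M (d=6); attach at lengths (3, 3); label the merged cluster EM
  updated: d(AJ,EM)=20, d(CY,EM)=16
iteration 4: select CY,EM (d=16); attach at lengths (7, 5); label the merged cluster CEMY
  updated: d(AJ,CEMY)=39/2
iteration 5: select AJ,CEMY (d=39/2); attach at lengths (29/4, 7/4); label the merged cluster ACEJMY
final tree: ((A:5/2,J:5/2):29/4,((C:1,Y:1):7,(E:3,M:3):5):7/4)
total length: 34

34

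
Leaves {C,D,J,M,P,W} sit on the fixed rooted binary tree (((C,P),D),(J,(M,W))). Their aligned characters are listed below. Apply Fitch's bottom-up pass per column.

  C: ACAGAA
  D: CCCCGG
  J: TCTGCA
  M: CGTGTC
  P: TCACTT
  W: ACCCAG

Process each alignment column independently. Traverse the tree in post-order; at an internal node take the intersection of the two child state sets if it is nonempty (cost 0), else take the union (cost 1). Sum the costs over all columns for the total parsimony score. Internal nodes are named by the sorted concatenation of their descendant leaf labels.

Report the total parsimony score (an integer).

CP@0: {A} ∪ {T} = {A,T} (union, +1)
CDP@0: {A,T} ∪ {C} = {A,C,T} (union, +1)
MW@0: {C} ∪ {A} = {A,C} (union, +1)
JMW@0: {T} ∪ {A,C} = {A,C,T} (union, +1)
CDJMPW@0: {A,C,T} ∩ {A,C,T} = {A,C,T} (intersection, +0)
CP@1: {C} ∩ {C} = {C} (intersection, +0)
CDP@1: {C} ∩ {C} = {C} (intersection, +0)
MW@1: {G} ∪ {C} = {C,G} (union, +1)
JMW@1: {C} ∩ {C,G} = {C} (intersection, +0)
CDJMPW@1: {C} ∩ {C} = {C} (intersection, +0)
CP@2: {A} ∩ {A} = {A} (intersection, +0)
CDP@2: {A} ∪ {C} = {A,C} (union, +1)
MW@2: {T} ∪ {C} = {C,T} (union, +1)
JMW@2: {T} ∩ {C,T} = {T} (intersection, +0)
CDJMPW@2: {A,C} ∪ {T} = {A,C,T} (union, +1)
CP@3: {G} ∪ {C} = {C,G} (union, +1)
CDP@3: {C,G} ∩ {C} = {C} (intersection, +0)
MW@3: {G} ∪ {C} = {C,G} (union, +1)
JMW@3: {G} ∩ {C,G} = {G} (intersection, +0)
CDJMPW@3: {C} ∪ {G} = {C,G} (union, +1)
CP@4: {A} ∪ {T} = {A,T} (union, +1)
CDP@4: {A,T} ∪ {G} = {A,G,T} (union, +1)
MW@4: {T} ∪ {A} = {A,T} (union, +1)
JMW@4: {C} ∪ {A,T} = {A,C,T} (union, +1)
CDJMPW@4: {A,G,T} ∩ {A,C,T} = {A,T} (intersection, +0)
CP@5: {A} ∪ {T} = {A,T} (union, +1)
CDP@5: {A,T} ∪ {G} = {A,G,T} (union, +1)
MW@5: {C} ∪ {G} = {C,G} (union, +1)
JMW@5: {A} ∪ {C,G} = {A,C,G} (union, +1)
CDJMPW@5: {A,G,T} ∩ {A,C,G} = {A,G} (intersection, +0)
per-site changes: [4, 1, 3, 3, 4, 4]; total = 19

19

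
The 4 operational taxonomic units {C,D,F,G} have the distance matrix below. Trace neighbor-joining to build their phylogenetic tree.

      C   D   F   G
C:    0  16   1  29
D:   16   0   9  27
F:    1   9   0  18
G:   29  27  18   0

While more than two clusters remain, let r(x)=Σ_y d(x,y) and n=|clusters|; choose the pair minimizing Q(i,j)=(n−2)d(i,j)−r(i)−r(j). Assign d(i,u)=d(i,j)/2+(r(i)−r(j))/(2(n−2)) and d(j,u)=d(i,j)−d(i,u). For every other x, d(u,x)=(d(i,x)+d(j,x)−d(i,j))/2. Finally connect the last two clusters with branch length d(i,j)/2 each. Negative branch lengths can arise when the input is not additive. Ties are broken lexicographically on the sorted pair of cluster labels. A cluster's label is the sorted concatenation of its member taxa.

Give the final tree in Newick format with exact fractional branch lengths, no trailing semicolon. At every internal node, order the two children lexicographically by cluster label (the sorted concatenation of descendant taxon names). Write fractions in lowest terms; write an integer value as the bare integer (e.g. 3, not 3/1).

1. join C+F (d=1, Q=-72) ⇒ CF; edges |C|=5, |F|=-4
  updated: d(CF,D)=12, d(CF,G)=23
2. join CF+D (d=12, Q=-62) ⇒ CDF; edges |CF|=4, |D|=8
  updated: d(CDF,G)=19
3. join CDF+G (d=19) ⇒ CDFG; edges |CDF|=19/2, |G|=19/2
final tree: (((C:5,F:-4):4,D:8):19/2,G:19/2)
total length: 32

(((C:5,F:-4):4,D:8):19/2,G:19/2)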